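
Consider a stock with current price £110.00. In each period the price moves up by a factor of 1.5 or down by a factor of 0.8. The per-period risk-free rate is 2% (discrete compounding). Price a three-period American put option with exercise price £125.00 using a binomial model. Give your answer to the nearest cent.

£30.08

Risk-neutral probability p = (1 + 0.02 − 0.8)/(1.5 − 0.8) = 0.2200/0.7000 = 0.3143
Terminal stock prices: S_uuu = 371.2, S_uud = 198, S_udd = 105.6, S_ddd = 56.32
Terminal payoffs (K − S): max(-246.2, 0) = 0, max(-73, 0) = 0, max(19.4, 0) = 19.4, max(68.68, 0) = 68.68
Node uu (S = 247.5): continuation = 1/1.02·[0.3143·0.0000 + 0.6857·0.0000] = 0.0000; exercise value = 0.0000 ≤ continuation, so V_uu = 0.0000
Node ud (S = 132): continuation = 1/1.02·[0.3143·0.0000 + 0.6857·19.4000] = 13.0420; exercise value = 0.0000 ≤ continuation, so V_ud = 13.0420
Node dd (S = 70.4): continuation = 1/1.02·[0.3143·19.4000 + 0.6857·68.6800] = 52.1490; exercise value = 54.6000 > continuation, so V_dd = 54.6000 (exercise)
Node u (S = 165): continuation = 1/1.02·[0.3143·0.0000 + 0.6857·13.0420] = 8.7677; exercise value = 0.0000 ≤ continuation, so V_u = 8.7677
Node d (S = 88): continuation = 1/1.02·[0.3143·13.0420 + 0.6857·54.6000] = 40.7244; exercise value = 37.0000 ≤ continuation, so V_d = 40.7244
Node 0 (S = 110): continuation = 1/1.02·[0.3143·8.7677 + 0.6857·40.7244] = 30.0793; exercise value = 15.0000 ≤ continuation, so V_0 = 30.0793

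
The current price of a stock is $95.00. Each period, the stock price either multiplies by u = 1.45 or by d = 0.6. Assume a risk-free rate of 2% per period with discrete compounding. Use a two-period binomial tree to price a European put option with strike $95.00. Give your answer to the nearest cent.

$20.89

Risk-neutral probability p = (1 + 0.02 − 0.6)/(1.45 − 0.6) = 0.4200/0.8500 = 0.4941
Terminal stock prices: S_uu = 199.7, S_ud = 82.65, S_dd = 34.2
Terminal payoffs (K − S): max(-104.7, 0) = 0, max(12.35, 0) = 12.35, max(60.8, 0) = 60.8
Node u (S = 137.8): V_u = 1/1.02·[0.4941·0.0000 + 0.5059·12.3500] = 6.1251
Node d (S = 57): V_d = 1/1.02·[0.4941·12.3500 + 0.5059·60.8000] = 36.1373
Node 0 (S = 95): V_0 = 1/1.02·[0.4941·6.1251 + 0.5059·36.1373] = 20.8899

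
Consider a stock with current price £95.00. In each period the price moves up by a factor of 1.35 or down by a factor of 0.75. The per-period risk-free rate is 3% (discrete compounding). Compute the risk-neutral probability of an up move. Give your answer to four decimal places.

Risk-neutral probability p = (1 + 0.03 − 0.75)/(1.35 − 0.75) = 0.2800/0.6000 = 0.4667

p = 0.4667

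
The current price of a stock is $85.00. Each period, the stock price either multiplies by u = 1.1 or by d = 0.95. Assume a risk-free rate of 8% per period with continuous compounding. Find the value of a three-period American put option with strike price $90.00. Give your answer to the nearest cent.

Risk-neutral probability p = (e^0.08 − 0.95)/(1.1 − 0.95) = 0.1333/0.1500 = 0.8886
Terminal stock prices: S_uuu = 113.1, S_uud = 97.71, S_udd = 84.38, S_ddd = 72.88
Terminal payoffs (K − S): max(-23.14, 0) = 0, max(-7.708, 0) = 0, max(5.616, 0) = 5.616, max(17.12, 0) = 17.12
Node uu (S = 102.9): continuation = e^(−0.08)·[0.8886·0.0000 + 0.1114·0.0000] = 0.0000; exercise value = 0.0000 ≤ continuation, so V_uu = 0.0000
Node ud (S = 88.83): continuation = e^(−0.08)·[0.8886·0.0000 + 0.1114·5.6162] = 0.5776; exercise value = 1.1750 > continuation, so V_ud = 1.1750 (exercise)
Node dd (S = 76.71): continuation = e^(−0.08)·[0.8886·5.6162 + 0.1114·17.1231] = 6.3680; exercise value = 13.2875 > continuation, so V_dd = 13.2875 (exercise)
Node u (S = 93.5): continuation = e^(−0.08)·[0.8886·0.0000 + 0.1114·1.1750] = 0.1209; exercise value = 0.0000 ≤ continuation, so V_u = 0.1209
Node d (S = 80.75): continuation = e^(−0.08)·[0.8886·1.1750 + 0.1114·13.2875] = 2.3305; exercise value = 9.2500 > continuation, so V_d = 9.2500 (exercise)
Node 0 (S = 85): continuation = e^(−0.08)·[0.8886·0.1209 + 0.1114·9.2500] = 1.0505; exercise value = 5.0000 > continuation, so V_0 = 5.0000 (exercise)

$5.00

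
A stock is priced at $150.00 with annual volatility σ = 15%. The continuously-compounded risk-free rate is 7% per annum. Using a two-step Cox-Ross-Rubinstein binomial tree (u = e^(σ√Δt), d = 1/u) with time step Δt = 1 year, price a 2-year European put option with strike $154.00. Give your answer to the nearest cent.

CRR parameters: u = e^(σ√Δt) = e^(0.15·√1) = 1.1618, d = 1/u = 0.8607
Per-period rate: rΔt = 0.07·1 = 0.07, so R = e^0.07 = 1.0725
Risk-neutral probability p = (e^0.07 − 0.8607)/(1.1618 − 0.8607) = 0.2118/0.3011 = 0.7034
Terminal stock prices: S_uu = 202.5, S_ud = 150, S_dd = 111.1
Terminal payoffs (K − S): max(-48.48, 0) = 0, max(4, 0) = 4, max(42.88, 0) = 42.88
Node u (S = 174.3): V_u = e^(−0.07)·[0.7034·0.0000 + 0.2966·4.0000] = 1.1063
Node d (S = 129.1): V_d = e^(−0.07)·[0.7034·4.0000 + 0.2966·42.8773] = 14.4825
Node 0 (S = 150): V_0 = e^(−0.07)·[0.7034·1.1063 + 0.2966·14.4825] = 4.7312

$4.73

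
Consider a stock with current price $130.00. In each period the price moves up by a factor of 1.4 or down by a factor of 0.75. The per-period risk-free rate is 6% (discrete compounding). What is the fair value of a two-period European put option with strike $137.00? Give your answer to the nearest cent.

$15.78

Risk-neutral probability p = (1 + 0.06 − 0.75)/(1.4 − 0.75) = 0.3100/0.6500 = 0.4769
Terminal stock prices: S_uu = 254.8, S_ud = 136.5, S_dd = 73.12
Terminal payoffs (K − S): max(-117.8, 0) = 0, max(0.5, 0) = 0.5, max(63.88, 0) = 63.88
Node u (S = 182): V_u = 1/1.06·[0.4769·0.0000 + 0.5231·0.5000] = 0.2467
Node d (S = 97.5): V_d = 1/1.06·[0.4769·0.5000 + 0.5231·63.8750] = 31.7453
Node 0 (S = 130): V_0 = 1/1.06·[0.4769·0.2467 + 0.5231·31.7453] = 15.7763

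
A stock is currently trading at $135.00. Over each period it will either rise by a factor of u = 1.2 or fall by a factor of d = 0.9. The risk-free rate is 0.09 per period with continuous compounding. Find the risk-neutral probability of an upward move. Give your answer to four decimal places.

Risk-neutral probability p = (e^0.09 − 0.9)/(1.2 − 0.9) = 0.1942/0.3000 = 0.6472

p = 0.6472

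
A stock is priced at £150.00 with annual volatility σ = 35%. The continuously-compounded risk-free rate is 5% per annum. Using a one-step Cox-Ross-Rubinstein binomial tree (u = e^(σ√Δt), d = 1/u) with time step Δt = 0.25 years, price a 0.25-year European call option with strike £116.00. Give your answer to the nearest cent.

£35.44

CRR parameters: u = e^(σ√Δt) = e^(0.35·√0.25) = 1.1912, d = 1/u = 0.8395
Per-period rate: rΔt = 0.05·0.25 = 0.0125, so R = e^0.0125 = 1.0126
Risk-neutral probability p = (e^0.0125 − 0.8395)/(1.1912 − 0.8395) = 0.1731/0.3518 = 0.4921
Terminal stock prices: S_u = 178.7, S_d = 125.9
Terminal payoffs (S − K): max(62.69, 0) = 62.69, max(9.919, 0) = 9.919
Node 0 (S = 150): V_0 = e^(−0.0125)·[0.4921·62.6869 + 0.5079·9.9186] = 35.4410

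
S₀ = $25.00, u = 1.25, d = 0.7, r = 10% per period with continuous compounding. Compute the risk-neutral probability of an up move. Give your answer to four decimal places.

Risk-neutral probability p = (e^0.1 − 0.7)/(1.25 − 0.7) = 0.4052/0.5500 = 0.7367

p = 0.7367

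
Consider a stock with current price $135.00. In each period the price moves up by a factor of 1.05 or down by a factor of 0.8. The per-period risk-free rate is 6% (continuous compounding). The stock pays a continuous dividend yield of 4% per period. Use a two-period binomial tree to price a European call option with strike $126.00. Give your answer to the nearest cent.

Per-period risk-free factor R = e^0.06 = 1.0618; dividend-adjusted growth = e^(0.06−0.04) = 1.0202.
Risk-neutral probability p = (1.0202 − 0.8)/(1.05 − 0.8) = 0.2202/0.2500 = 0.8808
Terminal stock prices: S_uu = 148.8, S_ud = 113.4, S_dd = 86.4
Terminal payoffs (S − K): max(22.84, 0) = 22.84, max(-12.6, 0) = 0, max(-39.6, 0) = 0
Node u (S = 141.8): V_u = e^(−0.06)·[0.8808·22.8375 + 0.1192·0.0000] = 18.9440
Node d (S = 108): V_d = e^(−0.06)·[0.8808·0.0000 + 0.1192·0.0000] = 0.0000
Node 0 (S = 135): V_0 = e^(−0.06)·[0.8808·18.9440 + 0.1192·0.0000] = 15.7142

$15.71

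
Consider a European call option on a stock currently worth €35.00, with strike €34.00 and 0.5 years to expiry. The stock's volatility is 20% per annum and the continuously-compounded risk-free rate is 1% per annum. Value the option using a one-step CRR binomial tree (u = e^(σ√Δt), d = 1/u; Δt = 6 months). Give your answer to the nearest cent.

€3.03

CRR parameters: u = e^(σ√Δt) = e^(0.2·√0.5) = 1.1519, d = 1/u = 0.8681
Per-period rate: rΔt = 0.01·0.5 = 0.005, so R = e^0.005 = 1.0050
Risk-neutral probability p = (e^0.005 − 0.8681)/(1.1519 − 0.8681) = 0.1369/0.2838 = 0.4824
Terminal stock prices: S_u = 40.32, S_d = 30.38
Terminal payoffs (S − K): max(6.317, 0) = 6.317, max(-3.616, 0) = 0
Node 0 (S = 35): V_0 = e^(−0.005)·[0.4824·6.3168 + 0.5176·0.0000] = 3.0318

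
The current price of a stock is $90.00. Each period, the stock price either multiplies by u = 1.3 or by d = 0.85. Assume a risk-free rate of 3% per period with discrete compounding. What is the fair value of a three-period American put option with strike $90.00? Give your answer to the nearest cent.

Risk-neutral probability p = (1 + 0.03 − 0.85)/(1.3 − 0.85) = 0.1800/0.4500 = 0.4000
Terminal stock prices: S_uuu = 197.7, S_uud = 129.3, S_udd = 84.53, S_ddd = 55.27
Terminal payoffs (K − S): max(-107.7, 0) = 0, max(-39.29, 0) = 0, max(5.468, 0) = 5.468, max(34.73, 0) = 34.73
Node uu (S = 152.1): continuation = 1/1.03·[0.4000·0.0000 + 0.6000·0.0000] = 0.0000; exercise value = 0.0000 ≤ continuation, so V_uu = 0.0000
Node ud (S = 99.45): continuation = 1/1.03·[0.4000·0.0000 + 0.6000·5.4675] = 3.1850; exercise value = 0.0000 ≤ continuation, so V_ud = 3.1850
Node dd (S = 65.02): continuation = 1/1.03·[0.4000·5.4675 + 0.6000·34.7288] = 22.3536; exercise value = 24.9750 > continuation, so V_dd = 24.9750 (exercise)
Node u (S = 117): continuation = 1/1.03·[0.4000·0.0000 + 0.6000·3.1850] = 1.8553; exercise value = 0.0000 ≤ continuation, so V_u = 1.8553
Node d (S = 76.5): continuation = 1/1.03·[0.4000·3.1850 + 0.6000·24.9750] = 15.7854; exercise value = 13.5000 ≤ continuation, so V_d = 15.7854
Node 0 (S = 90): continuation = 1/1.03·[0.4000·1.8553 + 0.6000·15.7854] = 9.9159; exercise value = 0.0000 ≤ continuation, so V_0 = 9.9159

$9.92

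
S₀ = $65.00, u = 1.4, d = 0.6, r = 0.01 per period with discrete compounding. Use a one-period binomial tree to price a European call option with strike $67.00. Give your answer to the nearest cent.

Risk-neutral probability p = (1 + 0.01 − 0.6)/(1.4 − 0.6) = 0.4100/0.8000 = 0.5125
Terminal stock prices: S_u = 91, S_d = 39
Terminal payoffs (S − K): max(24, 0) = 24, max(-28, 0) = 0
Node 0 (S = 65): V_0 = 1/1.01·[0.5125·24.0000 + 0.4875·0.0000] = 12.1782

$12.18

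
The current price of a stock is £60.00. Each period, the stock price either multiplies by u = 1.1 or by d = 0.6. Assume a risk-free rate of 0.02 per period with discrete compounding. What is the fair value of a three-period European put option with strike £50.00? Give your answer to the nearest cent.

£3.79

Risk-neutral probability p = (1 + 0.02 − 0.6)/(1.1 − 0.6) = 0.4200/0.5000 = 0.8400
Terminal stock prices: S_uuu = 79.86, S_uud = 43.56, S_udd = 23.76, S_ddd = 12.96
Terminal payoffs (K − S): max(-29.86, 0) = 0, max(6.44, 0) = 6.44, max(26.24, 0) = 26.24, max(37.04, 0) = 37.04
Node uu (S = 72.6): V_uu = 1/1.02·[0.8400·0.0000 + 0.1600·6.4400] = 1.0102
Node ud (S = 39.6): V_ud = 1/1.02·[0.8400·6.4400 + 0.1600·26.2400] = 9.4196
Node dd (S = 21.6): V_dd = 1/1.02·[0.8400·26.2400 + 0.1600·37.0400] = 27.4196
Node u (S = 66): V_u = 1/1.02·[0.8400·1.0102 + 0.1600·9.4196] = 2.3095
Node d (S = 36): V_d = 1/1.02·[0.8400·9.4196 + 0.1600·27.4196] = 12.0584
Node 0 (S = 60): V_0 = 1/1.02·[0.8400·2.3095 + 0.1600·12.0584] = 3.7935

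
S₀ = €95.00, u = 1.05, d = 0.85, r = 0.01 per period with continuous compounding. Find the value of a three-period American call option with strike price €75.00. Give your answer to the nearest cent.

Risk-neutral probability p = (e^0.01 − 0.85)/(1.05 − 0.85) = 0.1601/0.2000 = 0.8003
Terminal stock prices: S_uuu = 110, S_uud = 89.03, S_udd = 72.07, S_ddd = 58.34
Terminal payoffs (S − K): max(34.97, 0) = 34.97, max(14.03, 0) = 14.03, max(-2.931, 0) = 0, max(-16.66, 0) = 0
Node uu (S = 104.7): continuation = e^(−0.01)·[0.8003·34.9744 + 0.1997·14.0269] = 30.4838; exercise value = 29.7375 ≤ continuation, so V_uu = 30.4838
Node ud (S = 84.79): continuation = e^(−0.01)·[0.8003·14.0269 + 0.1997·0.0000] = 11.1133; exercise value = 9.7875 ≤ continuation, so V_ud = 11.1133
Node dd (S = 68.64): continuation = e^(−0.01)·[0.8003·0.0000 + 0.1997·0.0000] = 0.0000; exercise value = 0.0000 ≤ continuation, so V_dd = 0.0000
Node u (S = 99.75): continuation = e^(−0.01)·[0.8003·30.4838 + 0.1997·11.1133] = 26.3497; exercise value = 24.7500 ≤ continuation, so V_u = 26.3497
Node d (S = 80.75): continuation = e^(−0.01)·[0.8003·11.1133 + 0.1997·0.0000] = 8.8050; exercise value = 5.7500 ≤ continuation, so V_d = 8.8050
Node 0 (S = 95): continuation = e^(−0.01)·[0.8003·26.3497 + 0.1997·8.8050] = 22.6179; exercise value = 20.0000 ≤ continuation, so V_0 = 22.6179

€22.62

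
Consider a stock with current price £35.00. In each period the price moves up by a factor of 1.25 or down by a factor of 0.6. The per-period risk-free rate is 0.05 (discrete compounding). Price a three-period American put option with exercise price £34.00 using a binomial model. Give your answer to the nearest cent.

Risk-neutral probability p = (1 + 0.05 − 0.6)/(1.25 − 0.6) = 0.4500/0.6500 = 0.6923
Terminal stock prices: S_uuu = 68.36, S_uud = 32.81, S_udd = 15.75, S_ddd = 7.56
Terminal payoffs (K − S): max(-34.36, 0) = 0, max(1.188, 0) = 1.188, max(18.25, 0) = 18.25, max(26.44, 0) = 26.44
Node uu (S = 54.69): continuation = 1/1.05·[0.6923·0.0000 + 0.3077·1.1875] = 0.3480; exercise value = 0.0000 ≤ continuation, so V_uu = 0.3480
Node ud (S = 26.25): continuation = 1/1.05·[0.6923·1.1875 + 0.3077·18.2500] = 6.1310; exercise value = 7.7500 > continuation, so V_ud = 7.7500 (exercise)
Node dd (S = 12.6): continuation = 1/1.05·[0.6923·18.2500 + 0.3077·26.4400] = 19.7810; exercise value = 21.4000 > continuation, so V_dd = 21.4000 (exercise)
Node u (S = 43.75): continuation = 1/1.05·[0.6923·0.3480 + 0.3077·7.7500] = 2.5005; exercise value = 0.0000 ≤ continuation, so V_u = 2.5005
Node d (S = 21): continuation = 1/1.05·[0.6923·7.7500 + 0.3077·21.4000] = 11.3810; exercise value = 13.0000 > continuation, so V_d = 13.0000 (exercise)
Node 0 (S = 35): continuation = 1/1.05·[0.6923·2.5005 + 0.3077·13.0000] = 5.4582; exercise value = 0.0000 ≤ continuation, so V_0 = 5.4582

£5.46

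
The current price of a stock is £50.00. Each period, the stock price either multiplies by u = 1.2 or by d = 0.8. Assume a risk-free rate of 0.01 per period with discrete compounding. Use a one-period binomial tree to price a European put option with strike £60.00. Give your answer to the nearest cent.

Risk-neutral probability p = (1 + 0.01 − 0.8)/(1.2 − 0.8) = 0.2100/0.4000 = 0.5250
Terminal stock prices: S_u = 60, S_d = 40
Terminal payoffs (K − S): max(0, 0) = 0, max(20, 0) = 20
Node 0 (S = 50): V_0 = 1/1.01·[0.5250·0.0000 + 0.4750·20.0000] = 9.4059

£9.41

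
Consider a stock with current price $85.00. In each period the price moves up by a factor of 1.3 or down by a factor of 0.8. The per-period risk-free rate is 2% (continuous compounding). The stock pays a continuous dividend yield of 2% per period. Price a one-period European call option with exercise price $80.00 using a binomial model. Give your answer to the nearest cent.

$11.96

Per-period risk-free factor R = e^0.02 = 1.0202; dividend-adjusted growth = e^(0.02−0.02) = 1.0000.
Risk-neutral probability p = (1.0000 − 0.8)/(1.3 − 0.8) = 0.2000/0.5000 = 0.4000
Terminal stock prices: S_u = 110.5, S_d = 68
Terminal payoffs (S − K): max(30.5, 0) = 30.5, max(-12, 0) = 0
Node 0 (S = 85): V_0 = e^(−0.02)·[0.4000·30.5000 + 0.6000·0.0000] = 11.9584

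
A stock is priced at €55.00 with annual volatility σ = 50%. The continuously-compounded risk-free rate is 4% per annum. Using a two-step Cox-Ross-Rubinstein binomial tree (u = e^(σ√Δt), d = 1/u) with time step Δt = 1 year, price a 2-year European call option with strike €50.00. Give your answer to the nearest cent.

CRR parameters: u = e^(σ√Δt) = e^(0.5·√1) = 1.6487, d = 1/u = 0.6065
Per-period rate: rΔt = 0.04·1 = 0.04, so R = e^0.04 = 1.0408
Risk-neutral probability p = (e^0.04 − 0.6065)/(1.6487 − 0.6065) = 0.4343/1.0422 = 0.4167
Terminal stock prices: S_uu = 149.5, S_ud = 55, S_dd = 20.23
Terminal payoffs (S − K): max(99.51, 0) = 99.51, max(5, 0) = 5, max(-29.77, 0) = 0
Node u (S = 90.68): V_u = e^(−0.04)·[0.4167·99.5055 + 0.5833·5.0000] = 42.6402
Node d (S = 33.36): V_d = e^(−0.04)·[0.4167·5.0000 + 0.5833·0.0000] = 2.0018
Node 0 (S = 55): V_0 = e^(−0.04)·[0.4167·42.6402 + 0.5833·2.0018] = 18.1933

€18.19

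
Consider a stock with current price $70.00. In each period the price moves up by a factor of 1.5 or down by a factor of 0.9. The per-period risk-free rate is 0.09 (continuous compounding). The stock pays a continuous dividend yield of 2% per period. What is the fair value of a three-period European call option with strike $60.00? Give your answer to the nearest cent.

$22.60

Per-period risk-free factor R = e^0.09 = 1.0942; dividend-adjusted growth = e^(0.09−0.02) = 1.0725.
Risk-neutral probability p = (1.0725 − 0.9)/(1.5 − 0.9) = 0.1725/0.6000 = 0.2875
Terminal stock prices: S_uuu = 236.2, S_uud = 141.8, S_udd = 85.05, S_ddd = 51.03
Terminal payoffs (S − K): max(176.2, 0) = 176.2, max(81.75, 0) = 81.75, max(25.05, 0) = 25.05, max(-8.97, 0) = 0
Node uu (S = 157.5): V_uu = e^(−0.09)·[0.2875·176.2500 + 0.7125·81.7500] = 99.5454
Node ud (S = 94.5): V_ud = e^(−0.09)·[0.2875·81.7500 + 0.7125·25.0500] = 37.7929
Node dd (S = 56.7): V_dd = e^(−0.09)·[0.2875·25.0500 + 0.7125·0.0000] = 6.5823
Node u (S = 105): V_u = e^(−0.09)·[0.2875·99.5454 + 0.7125·37.7929] = 50.7667
Node d (S = 63): V_d = e^(−0.09)·[0.2875·37.7929 + 0.7125·6.5823] = 14.2169
Node 0 (S = 70): V_0 = e^(−0.09)·[0.2875·50.7667 + 0.7125·14.2169] = 22.5974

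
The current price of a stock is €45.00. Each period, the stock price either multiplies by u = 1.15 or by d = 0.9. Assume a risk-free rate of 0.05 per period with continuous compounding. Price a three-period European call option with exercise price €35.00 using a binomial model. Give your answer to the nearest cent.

Risk-neutral probability p = (e^0.05 − 0.9)/(1.15 − 0.9) = 0.1513/0.2500 = 0.6051
Terminal stock prices: S_uuu = 68.44, S_uud = 53.56, S_udd = 41.92, S_ddd = 32.81
Terminal payoffs (S − K): max(33.44, 0) = 33.44, max(18.56, 0) = 18.56, max(6.917, 0) = 6.917, max(-2.195, 0) = 0
Node uu (S = 59.51): V_uu = e^(−0.05)·[0.6051·33.4394 + 0.3949·18.5612] = 26.2195
Node ud (S = 46.57): V_ud = e^(−0.05)·[0.6051·18.5612 + 0.3949·6.9175] = 13.2820
Node dd (S = 36.45): V_dd = e^(−0.05)·[0.6051·6.9175 + 0.3949·0.0000] = 3.9815
Node u (S = 51.75): V_u = e^(−0.05)·[0.6051·26.2195 + 0.3949·13.2820] = 20.0807
Node d (S = 40.5): V_d = e^(−0.05)·[0.6051·13.2820 + 0.3949·3.9815] = 9.1404
Node 0 (S = 45): V_0 = e^(−0.05)·[0.6051·20.0807 + 0.3949·9.1404] = 14.9916

€14.99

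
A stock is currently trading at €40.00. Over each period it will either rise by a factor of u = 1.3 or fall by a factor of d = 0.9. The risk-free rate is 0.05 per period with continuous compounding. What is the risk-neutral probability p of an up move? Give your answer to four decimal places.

p = 0.3782

Risk-neutral probability p = (e^0.05 − 0.9)/(1.3 − 0.9) = 0.1513/0.4000 = 0.3782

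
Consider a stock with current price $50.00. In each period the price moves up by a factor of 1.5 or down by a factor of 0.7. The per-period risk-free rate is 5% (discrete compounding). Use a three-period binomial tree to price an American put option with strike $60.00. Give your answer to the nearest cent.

$16.17

Risk-neutral probability p = (1 + 0.05 − 0.7)/(1.5 − 0.7) = 0.3500/0.8000 = 0.4375
Terminal stock prices: S_uuu = 168.8, S_uud = 78.75, S_udd = 36.75, S_ddd = 17.15
Terminal payoffs (K − S): max(-108.8, 0) = 0, max(-18.75, 0) = 0, max(23.25, 0) = 23.25, max(42.85, 0) = 42.85
Node uu (S = 112.5): continuation = 1/1.05·[0.4375·0.0000 + 0.5625·0.0000] = 0.0000; exercise value = 0.0000 ≤ continuation, so V_uu = 0.0000
Node ud (S = 52.5): continuation = 1/1.05·[0.4375·0.0000 + 0.5625·23.2500] = 12.4554; exercise value = 7.5000 ≤ continuation, so V_ud = 12.4554
Node dd (S = 24.5): continuation = 1/1.05·[0.4375·23.2500 + 0.5625·42.8500] = 32.6429; exercise value = 35.5000 > continuation, so V_dd = 35.5000 (exercise)
Node u (S = 75): continuation = 1/1.05·[0.4375·0.0000 + 0.5625·12.4554] = 6.6725; exercise value = 0.0000 ≤ continuation, so V_u = 6.6725
Node d (S = 35): continuation = 1/1.05·[0.4375·12.4554 + 0.5625·35.5000] = 24.2076; exercise value = 25.0000 > continuation, so V_d = 25.0000 (exercise)
Node 0 (S = 50): continuation = 1/1.05·[0.4375·6.6725 + 0.5625·25.0000] = 16.1731; exercise value = 10.0000 ≤ continuation, so V_0 = 16.1731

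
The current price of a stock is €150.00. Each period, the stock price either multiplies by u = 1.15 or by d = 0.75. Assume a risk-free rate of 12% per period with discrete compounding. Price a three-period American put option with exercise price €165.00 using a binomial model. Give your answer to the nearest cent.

€15.00

Risk-neutral probability p = (1 + 0.12 − 0.75)/(1.15 − 0.75) = 0.3700/0.4000 = 0.9250
Terminal stock prices: S_uuu = 228.1, S_uud = 148.8, S_udd = 97.03, S_ddd = 63.28
Terminal payoffs (K − S): max(-63.13, 0) = 0, max(16.22, 0) = 16.22, max(67.97, 0) = 67.97, max(101.7, 0) = 101.7
Node uu (S = 198.4): continuation = 1/1.12·[0.9250·0.0000 + 0.0750·16.2188] = 1.0861; exercise value = 0.0000 ≤ continuation, so V_uu = 1.0861
Node ud (S = 129.4): continuation = 1/1.12·[0.9250·16.2188 + 0.0750·67.9688] = 17.9464; exercise value = 35.6250 > continuation, so V_ud = 35.6250 (exercise)
Node dd (S = 84.38): continuation = 1/1.12·[0.9250·67.9688 + 0.0750·101.7188] = 62.9464; exercise value = 80.6250 > continuation, so V_dd = 80.6250 (exercise)
Node u (S = 172.5): continuation = 1/1.12·[0.9250·1.0861 + 0.0750·35.6250] = 3.2826; exercise value = 0.0000 ≤ continuation, so V_u = 3.2826
Node d (S = 112.5): continuation = 1/1.12·[0.9250·35.6250 + 0.0750·80.6250] = 34.8214; exercise value = 52.5000 > continuation, so V_d = 52.5000 (exercise)
Node 0 (S = 150): continuation = 1/1.12·[0.9250·3.2826 + 0.0750·52.5000] = 6.2267; exercise value = 15.0000 > continuation, so V_0 = 15.0000 (exercise)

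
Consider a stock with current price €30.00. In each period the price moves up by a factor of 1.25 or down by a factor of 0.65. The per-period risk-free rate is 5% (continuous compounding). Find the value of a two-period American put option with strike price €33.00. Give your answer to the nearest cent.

€5.98

Risk-neutral probability p = (e^0.05 − 0.65)/(1.25 − 0.65) = 0.4013/0.6000 = 0.6688
Terminal stock prices: S_uu = 46.88, S_ud = 24.38, S_dd = 12.68
Terminal payoffs (K − S): max(-13.88, 0) = 0, max(8.625, 0) = 8.625, max(20.32, 0) = 20.32
Node u (S = 37.5): continuation = e^(−0.05)·[0.6688·0.0000 + 0.3312·8.6250] = 2.7174; exercise value = 0.0000 ≤ continuation, so V_u = 2.7174
Node d (S = 19.5): continuation = e^(−0.05)·[0.6688·8.6250 + 0.3312·20.3250] = 11.8906; exercise value = 13.5000 > continuation, so V_d = 13.5000 (exercise)
Node 0 (S = 30): continuation = e^(−0.05)·[0.6688·2.7174 + 0.3312·13.5000] = 5.9821; exercise value = 3.0000 ≤ continuation, so V_0 = 5.9821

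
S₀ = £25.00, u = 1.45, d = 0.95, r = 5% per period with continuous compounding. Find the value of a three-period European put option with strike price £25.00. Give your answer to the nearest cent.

£1.56

Risk-neutral probability p = (e^0.05 − 0.95)/(1.45 − 0.95) = 0.1013/0.5000 = 0.2025
Terminal stock prices: S_uuu = 76.22, S_uud = 49.93, S_udd = 32.72, S_ddd = 21.43
Terminal payoffs (K − S): max(-51.22, 0) = 0, max(-24.93, 0) = 0, max(-7.716, 0) = 0, max(3.566, 0) = 3.566
Node uu (S = 52.56): V_uu = e^(−0.05)·[0.2025·0.0000 + 0.7975·0.0000] = 0.0000
Node ud (S = 34.44): V_ud = e^(−0.05)·[0.2025·0.0000 + 0.7975·0.0000] = 0.0000
Node dd (S = 22.56): V_dd = e^(−0.05)·[0.2025·0.0000 + 0.7975·3.5656] = 2.7048
Node u (S = 36.25): V_u = e^(−0.05)·[0.2025·0.0000 + 0.7975·0.0000] = 0.0000
Node d (S = 23.75): V_d = e^(−0.05)·[0.2025·0.0000 + 0.7975·2.7048] = 2.0517
Node 0 (S = 25): V_0 = e^(−0.05)·[0.2025·0.0000 + 0.7975·2.0517] = 1.5564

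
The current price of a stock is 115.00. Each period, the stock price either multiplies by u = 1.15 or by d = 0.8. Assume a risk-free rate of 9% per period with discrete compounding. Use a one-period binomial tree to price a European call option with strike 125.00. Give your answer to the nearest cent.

Risk-neutral probability p = (1 + 0.09 − 0.8)/(1.15 − 0.8) = 0.2900/0.3500 = 0.8286
Terminal stock prices: S_u = 132.2, S_d = 92
Terminal payoffs (S − K): max(7.25, 0) = 7.25, max(-33, 0) = 0
Node 0 (S = 115): V_0 = 1/1.09·[0.8286·7.2500 + 0.1714·0.0000] = 5.5111

5.51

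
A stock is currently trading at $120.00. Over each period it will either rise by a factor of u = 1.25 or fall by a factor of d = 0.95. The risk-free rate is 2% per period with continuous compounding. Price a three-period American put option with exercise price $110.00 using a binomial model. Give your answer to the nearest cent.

$3.01

Risk-neutral probability p = (e^0.02 − 0.95)/(1.25 − 0.95) = 0.0702/0.3000 = 0.2340
Terminal stock prices: S_uuu = 234.4, S_uud = 178.1, S_udd = 135.4, S_ddd = 102.9
Terminal payoffs (K − S): max(-124.4, 0) = 0, max(-68.12, 0) = 0, max(-25.38, 0) = 0, max(7.115, 0) = 7.115
Node uu (S = 187.5): continuation = e^(−0.02)·[0.2340·0.0000 + 0.7660·0.0000] = 0.0000; exercise value = 0.0000 ≤ continuation, so V_uu = 0.0000
Node ud (S = 142.5): continuation = e^(−0.02)·[0.2340·0.0000 + 0.7660·0.0000] = 0.0000; exercise value = 0.0000 ≤ continuation, so V_ud = 0.0000
Node dd (S = 108.3): continuation = e^(−0.02)·[0.2340·0.0000 + 0.7660·7.1150] = 5.3421; exercise value = 1.7000 ≤ continuation, so V_dd = 5.3421
Node u (S = 150): continuation = e^(−0.02)·[0.2340·0.0000 + 0.7660·0.0000] = 0.0000; exercise value = 0.0000 ≤ continuation, so V_u = 0.0000
Node d (S = 114): continuation = e^(−0.02)·[0.2340·0.0000 + 0.7660·5.3421] = 4.0110; exercise value = 0.0000 ≤ continuation, so V_d = 4.0110
Node 0 (S = 120): continuation = e^(−0.02)·[0.2340·0.0000 + 0.7660·4.0110] = 3.0116; exercise value = 0.0000 ≤ continuation, so V_0 = 3.0116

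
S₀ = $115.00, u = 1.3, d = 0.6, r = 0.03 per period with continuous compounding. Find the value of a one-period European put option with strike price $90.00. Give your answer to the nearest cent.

$7.85

Risk-neutral probability p = (e^0.03 − 0.6)/(1.3 − 0.6) = 0.4305/0.7000 = 0.6149
Terminal stock prices: S_u = 149.5, S_d = 69
Terminal payoffs (K − S): max(-59.5, 0) = 0, max(21, 0) = 21
Node 0 (S = 115): V_0 = e^(−0.03)·[0.6149·0.0000 + 0.3851·21.0000] = 7.8474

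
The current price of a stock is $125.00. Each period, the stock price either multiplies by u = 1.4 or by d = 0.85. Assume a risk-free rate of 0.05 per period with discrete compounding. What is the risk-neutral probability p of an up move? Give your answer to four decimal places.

Risk-neutral probability p = (1 + 0.05 − 0.85)/(1.4 − 0.85) = 0.2000/0.5500 = 0.3636

p = 0.3636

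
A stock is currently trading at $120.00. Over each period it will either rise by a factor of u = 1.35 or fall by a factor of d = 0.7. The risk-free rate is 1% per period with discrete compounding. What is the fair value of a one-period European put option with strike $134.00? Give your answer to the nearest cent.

$25.89

Risk-neutral probability p = (1 + 0.01 − 0.7)/(1.35 − 0.7) = 0.3100/0.6500 = 0.4769
Terminal stock prices: S_u = 162, S_d = 84
Terminal payoffs (K − S): max(-28, 0) = 0, max(50, 0) = 50
Node 0 (S = 120): V_0 = 1/1.01·[0.4769·0.0000 + 0.5231·50.0000] = 25.8949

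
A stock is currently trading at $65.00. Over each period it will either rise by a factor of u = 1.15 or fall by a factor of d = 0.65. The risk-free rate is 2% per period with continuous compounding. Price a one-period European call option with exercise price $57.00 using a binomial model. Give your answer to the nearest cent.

Risk-neutral probability p = (e^0.02 − 0.65)/(1.15 − 0.65) = 0.3702/0.5000 = 0.7404
Terminal stock prices: S_u = 74.75, S_d = 42.25
Terminal payoffs (S − K): max(17.75, 0) = 17.75, max(-14.75, 0) = 0
Node 0 (S = 65): V_0 = e^(−0.02)·[0.7404·17.7500 + 0.2596·0.0000] = 12.8819

$12.88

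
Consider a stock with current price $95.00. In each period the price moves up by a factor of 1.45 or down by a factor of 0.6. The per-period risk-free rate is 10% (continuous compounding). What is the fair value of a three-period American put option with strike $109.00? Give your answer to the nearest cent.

$24.29

Risk-neutral probability p = (e^0.1 − 0.6)/(1.45 − 0.6) = 0.5052/0.8500 = 0.5943
Terminal stock prices: S_uuu = 289.6, S_uud = 119.8, S_udd = 49.59, S_ddd = 20.52
Terminal payoffs (K − S): max(-180.6, 0) = 0, max(-10.84, 0) = 0, max(59.41, 0) = 59.41, max(88.48, 0) = 88.48
Node uu (S = 199.7): continuation = e^(−0.1)·[0.5943·0.0000 + 0.4057·0.0000] = 0.0000; exercise value = 0.0000 ≤ continuation, so V_uu = 0.0000
Node ud (S = 82.65): continuation = e^(−0.1)·[0.5943·0.0000 + 0.4057·59.4100] = 21.8080; exercise value = 26.3500 > continuation, so V_ud = 26.3500 (exercise)
Node dd (S = 34.2): continuation = e^(−0.1)·[0.5943·59.4100 + 0.4057·88.4800] = 64.4273; exercise value = 74.8000 > continuation, so V_dd = 74.8000 (exercise)
Node u (S = 137.8): continuation = e^(−0.1)·[0.5943·0.0000 + 0.4057·26.3500] = 9.6724; exercise value = 0.0000 ≤ continuation, so V_u = 9.6724
Node d (S = 57): continuation = e^(−0.1)·[0.5943·26.3500 + 0.4057·74.8000] = 41.6273; exercise value = 52.0000 > continuation, so V_d = 52.0000 (exercise)
Node 0 (S = 95): continuation = e^(−0.1)·[0.5943·9.6724 + 0.4057·52.0000] = 24.2894; exercise value = 14.0000 ≤ continuation, so V_0 = 24.2894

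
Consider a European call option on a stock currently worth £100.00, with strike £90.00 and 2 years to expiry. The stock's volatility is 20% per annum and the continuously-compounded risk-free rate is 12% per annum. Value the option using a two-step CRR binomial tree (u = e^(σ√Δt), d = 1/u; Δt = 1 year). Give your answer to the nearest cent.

CRR parameters: u = e^(σ√Δt) = e^(0.2·√1) = 1.2214, d = 1/u = 0.8187
Per-period rate: rΔt = 0.12·1 = 0.12, so R = e^0.12 = 1.1275
Risk-neutral probability p = (e^0.12 − 0.8187)/(1.2214 − 0.8187) = 0.3088/0.4027 = 0.7668
Terminal stock prices: S_uu = 149.2, S_ud = 100, S_dd = 67.03
Terminal payoffs (S − K): max(59.18, 0) = 59.18, max(10, 0) = 10, max(-22.97, 0) = 0
Node u (S = 122.1): V_u = e^(−0.12)·[0.7668·59.1825 + 0.2332·10.0000] = 42.3174
Node d (S = 81.87): V_d = e^(−0.12)·[0.7668·10.0000 + 0.2332·0.0000] = 6.8008
Node 0 (S = 100): V_0 = e^(−0.12)·[0.7668·42.3174 + 0.2332·6.8008] = 30.1861

£30.19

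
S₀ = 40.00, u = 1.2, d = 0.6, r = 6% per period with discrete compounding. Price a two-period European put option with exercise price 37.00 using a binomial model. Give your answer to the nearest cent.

3.71

Risk-neutral probability p = (1 + 0.06 − 0.6)/(1.2 − 0.6) = 0.4600/0.6000 = 0.7667
Terminal stock prices: S_uu = 57.6, S_ud = 28.8, S_dd = 14.4
Terminal payoffs (K − S): max(-20.6, 0) = 0, max(8.2, 0) = 8.2, max(22.6, 0) = 22.6
Node u (S = 48): V_u = 1/1.06·[0.7667·0.0000 + 0.2333·8.2000] = 1.8050
Node d (S = 24): V_d = 1/1.06·[0.7667·8.2000 + 0.2333·22.6000] = 10.9057
Node 0 (S = 40): V_0 = 1/1.06·[0.7667·1.8050 + 0.2333·10.9057] = 3.7061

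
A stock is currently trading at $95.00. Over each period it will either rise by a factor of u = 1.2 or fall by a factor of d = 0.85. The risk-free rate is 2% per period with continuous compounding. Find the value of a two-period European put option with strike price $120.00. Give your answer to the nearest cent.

Risk-neutral probability p = (e^0.02 − 0.85)/(1.2 − 0.85) = 0.1702/0.3500 = 0.4863
Terminal stock prices: S_uu = 136.8, S_ud = 96.9, S_dd = 68.64
Terminal payoffs (K − S): max(-16.8, 0) = 0, max(23.1, 0) = 23.1, max(51.36, 0) = 51.36
Node u (S = 114): V_u = e^(−0.02)·[0.4863·0.0000 + 0.5137·23.1000] = 11.6317
Node d (S = 80.75): V_d = e^(−0.02)·[0.4863·23.1000 + 0.5137·51.3625] = 36.8738
Node 0 (S = 95): V_0 = e^(−0.02)·[0.4863·11.6317 + 0.5137·36.8738] = 24.1118

$24.11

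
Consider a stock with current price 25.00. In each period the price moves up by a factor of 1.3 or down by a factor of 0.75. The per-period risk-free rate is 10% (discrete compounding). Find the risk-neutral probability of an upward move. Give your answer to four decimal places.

Risk-neutral probability p = (1 + 0.1 − 0.75)/(1.3 − 0.75) = 0.3500/0.5500 = 0.6364

p = 0.6364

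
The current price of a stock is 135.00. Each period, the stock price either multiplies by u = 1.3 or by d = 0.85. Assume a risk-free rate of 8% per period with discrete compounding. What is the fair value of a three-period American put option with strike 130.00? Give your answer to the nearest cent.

Risk-neutral probability p = (1 + 0.08 − 0.85)/(1.3 − 0.85) = 0.2300/0.4500 = 0.5111
Terminal stock prices: S_uuu = 296.6, S_uud = 193.9, S_udd = 126.8, S_ddd = 82.91
Terminal payoffs (K − S): max(-166.6, 0) = 0, max(-63.93, 0) = 0, max(3.201, 0) = 3.201, max(47.09, 0) = 47.09
Node uu (S = 228.2): continuation = 1/1.08·[0.5111·0.0000 + 0.4889·0.0000] = 0.0000; exercise value = 0.0000 ≤ continuation, so V_uu = 0.0000
Node ud (S = 149.2): continuation = 1/1.08·[0.5111·0.0000 + 0.4889·3.2013] = 1.4491; exercise value = 0.0000 ≤ continuation, so V_ud = 1.4491
Node dd (S = 97.54): continuation = 1/1.08·[0.5111·3.2013 + 0.4889·47.0931] = 22.8329; exercise value = 32.4625 > continuation, so V_dd = 32.4625 (exercise)
Node u (S = 175.5): continuation = 1/1.08·[0.5111·0.0000 + 0.4889·1.4491] = 0.6560; exercise value = 0.0000 ≤ continuation, so V_u = 0.6560
Node d (S = 114.8): continuation = 1/1.08·[0.5111·1.4491 + 0.4889·32.4625] = 15.3808; exercise value = 15.2500 ≤ continuation, so V_d = 15.3808
Node 0 (S = 135): continuation = 1/1.08·[0.5111·0.6560 + 0.4889·15.3808] = 7.2729; exercise value = 0.0000 ≤ continuation, so V_0 = 7.2729

7.27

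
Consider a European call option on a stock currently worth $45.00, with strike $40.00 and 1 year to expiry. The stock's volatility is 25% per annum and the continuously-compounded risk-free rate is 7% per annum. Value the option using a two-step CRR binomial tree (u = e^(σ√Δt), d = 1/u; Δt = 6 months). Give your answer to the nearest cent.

$9.25

CRR parameters: u = e^(σ√Δt) = e^(0.25·√0.5) = 1.1934, d = 1/u = 0.8380
Per-period rate: rΔt = 0.07·0.5 = 0.035, so R = e^0.035 = 1.0356
Risk-neutral probability p = (e^0.035 − 0.8380)/(1.1934 − 0.8380) = 0.1977/0.3554 = 0.5561
Terminal stock prices: S_uu = 64.09, S_ud = 45, S_dd = 31.6
Terminal payoffs (S − K): max(24.09, 0) = 24.09, max(5, 0) = 5, max(-8.402, 0) = 0
Node u (S = 53.7): V_u = e^(−0.035)·[0.5561·24.0854 + 0.4439·5.0000] = 15.0772
Node d (S = 37.71): V_d = e^(−0.035)·[0.5561·5.0000 + 0.4439·0.0000] = 2.6851
Node 0 (S = 45): V_0 = e^(−0.035)·[0.5561·15.0772 + 0.4439·2.6851] = 9.2475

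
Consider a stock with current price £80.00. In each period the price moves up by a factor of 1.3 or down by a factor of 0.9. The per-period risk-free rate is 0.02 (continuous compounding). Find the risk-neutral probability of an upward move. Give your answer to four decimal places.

p = 0.3005

Risk-neutral probability p = (e^0.02 − 0.9)/(1.3 − 0.9) = 0.1202/0.4000 = 0.3005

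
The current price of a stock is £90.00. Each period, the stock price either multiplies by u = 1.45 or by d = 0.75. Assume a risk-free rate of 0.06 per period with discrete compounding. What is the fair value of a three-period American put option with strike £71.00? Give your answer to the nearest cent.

£5.63

Risk-neutral probability p = (1 + 0.06 − 0.75)/(1.45 − 0.75) = 0.3100/0.7000 = 0.4429
Terminal stock prices: S_uuu = 274.4, S_uud = 141.9, S_udd = 73.41, S_ddd = 37.97
Terminal payoffs (K − S): max(-203.4, 0) = 0, max(-70.92, 0) = 0, max(-2.406, 0) = 0, max(33.03, 0) = 33.03
Node uu (S = 189.2): continuation = 1/1.06·[0.4429·0.0000 + 0.5571·0.0000] = 0.0000; exercise value = 0.0000 ≤ continuation, so V_uu = 0.0000
Node ud (S = 97.88): continuation = 1/1.06·[0.4429·0.0000 + 0.5571·0.0000] = 0.0000; exercise value = 0.0000 ≤ continuation, so V_ud = 0.0000
Node dd (S = 50.62): continuation = 1/1.06·[0.4429·0.0000 + 0.5571·33.0312] = 17.3614; exercise value = 20.3750 > continuation, so V_dd = 20.3750 (exercise)
Node u (S = 130.5): continuation = 1/1.06·[0.4429·0.0000 + 0.5571·0.0000] = 0.0000; exercise value = 0.0000 ≤ continuation, so V_u = 0.0000
Node d (S = 67.5): continuation = 1/1.06·[0.4429·0.0000 + 0.5571·20.3750] = 10.7092; exercise value = 3.5000 ≤ continuation, so V_d = 10.7092
Node 0 (S = 90): continuation = 1/1.06·[0.4429·0.0000 + 0.5571·10.7092] = 5.6288; exercise value = 0.0000 ≤ continuation, so V_0 = 5.6288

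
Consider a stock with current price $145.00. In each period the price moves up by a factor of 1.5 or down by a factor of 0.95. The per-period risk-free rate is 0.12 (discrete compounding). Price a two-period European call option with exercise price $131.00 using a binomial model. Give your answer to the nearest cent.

Risk-neutral probability p = (1 + 0.12 − 0.95)/(1.5 − 0.95) = 0.1700/0.5500 = 0.3091
Terminal stock prices: S_uu = 326.2, S_ud = 206.6, S_dd = 130.9
Terminal payoffs (S − K): max(195.2, 0) = 195.2, max(75.62, 0) = 75.62, max(-0.1375, 0) = 0
Node u (S = 217.5): V_u = 1/1.12·[0.3091·195.2500 + 0.6909·75.6250] = 100.5357
Node d (S = 137.8): V_d = 1/1.12·[0.3091·75.6250 + 0.6909·0.0000] = 20.8705
Node 0 (S = 145): V_0 = 1/1.12·[0.3091·100.5357 + 0.6909·20.8705] = 40.6199

$40.62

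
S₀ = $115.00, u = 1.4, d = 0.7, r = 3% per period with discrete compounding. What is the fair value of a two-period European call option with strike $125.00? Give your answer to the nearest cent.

Risk-neutral probability p = (1 + 0.03 − 0.7)/(1.4 − 0.7) = 0.3300/0.7000 = 0.4714
Terminal stock prices: S_uu = 225.4, S_ud = 112.7, S_dd = 56.35
Terminal payoffs (S − K): max(100.4, 0) = 100.4, max(-12.3, 0) = 0, max(-68.65, 0) = 0
Node u (S = 161): V_u = 1/1.03·[0.4714·100.4000 + 0.5286·0.0000] = 45.9528
Node d (S = 80.5): V_d = 1/1.03·[0.4714·0.0000 + 0.5286·0.0000] = 0.0000
Node 0 (S = 115): V_0 = 1/1.03·[0.4714·45.9528 + 0.5286·0.0000] = 21.0325

$21.03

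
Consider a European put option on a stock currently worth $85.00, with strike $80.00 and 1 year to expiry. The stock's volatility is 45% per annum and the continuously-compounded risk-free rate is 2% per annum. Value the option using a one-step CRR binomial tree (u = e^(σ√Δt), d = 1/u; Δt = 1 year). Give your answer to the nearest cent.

$14.89

CRR parameters: u = e^(σ√Δt) = e^(0.45·√1) = 1.5683, d = 1/u = 0.6376
Per-period rate: rΔt = 0.02·1 = 0.02, so R = e^0.02 = 1.0202
Risk-neutral probability p = (e^0.02 − 0.6376)/(1.5683 − 0.6376) = 0.3826/0.9307 = 0.4111
Terminal stock prices: S_u = 133.3, S_d = 54.2
Terminal payoffs (K − S): max(-53.31, 0) = 0, max(25.8, 0) = 25.8
Node 0 (S = 85): V_0 = e^(−0.02)·[0.4111·0.0000 + 0.5889·25.8016] = 14.8945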